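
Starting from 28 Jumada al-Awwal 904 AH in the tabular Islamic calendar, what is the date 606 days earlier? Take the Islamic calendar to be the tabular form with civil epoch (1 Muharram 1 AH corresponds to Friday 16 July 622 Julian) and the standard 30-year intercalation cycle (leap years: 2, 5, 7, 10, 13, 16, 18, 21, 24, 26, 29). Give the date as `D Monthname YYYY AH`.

13 Ramadan 902 AH

The starting date is JDN 2268578; 2268578 − 606 = 2267972.
JDN 2267972 corresponds to 13 Ramadan 902 AH.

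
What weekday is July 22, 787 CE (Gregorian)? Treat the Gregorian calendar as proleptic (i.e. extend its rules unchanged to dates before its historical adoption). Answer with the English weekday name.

Wednesday

JDN 2008708 mod 7 = 2, and JDN 0 was a Monday, so this is a Wednesday.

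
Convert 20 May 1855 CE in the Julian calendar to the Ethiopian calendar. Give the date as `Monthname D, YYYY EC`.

Ginbot 25, 1847 EC

The source date corresponds to 1 June 1855 in the Gregorian calendar (JDN 2398736).
That day falls on 25 Ginbot 1847 EC in the Ethiopian calendar.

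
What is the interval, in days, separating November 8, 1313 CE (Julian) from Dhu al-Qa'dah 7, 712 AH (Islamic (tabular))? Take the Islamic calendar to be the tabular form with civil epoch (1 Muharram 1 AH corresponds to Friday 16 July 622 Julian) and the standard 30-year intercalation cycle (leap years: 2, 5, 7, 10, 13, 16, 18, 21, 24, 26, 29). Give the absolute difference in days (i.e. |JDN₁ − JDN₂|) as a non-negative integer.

First date → JDN 2200943; second date → JDN 2200696.
The interval is |2200943 − 2200696| = 247 days.

247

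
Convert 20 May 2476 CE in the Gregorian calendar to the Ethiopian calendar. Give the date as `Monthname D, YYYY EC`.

Both dates share Julian Day Number 2625541; in the Ethiopian calendar that is 9 Ginbot 2468 EC.

Ginbot 9, 2468 EC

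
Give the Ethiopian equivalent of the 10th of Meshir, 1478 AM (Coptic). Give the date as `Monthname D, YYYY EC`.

Yekatit 10, 1754 EC

Both dates share Julian Day Number 2364663; in the Ethiopian calendar that is 10 Yekatit 1754 EC.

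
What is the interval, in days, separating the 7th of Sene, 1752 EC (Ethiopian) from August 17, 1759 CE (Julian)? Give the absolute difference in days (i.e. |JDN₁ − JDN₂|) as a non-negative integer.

JDN of the first date = 2364050.
JDN of the second date = 2363761.
|2363761 − 2364050| = 289.

289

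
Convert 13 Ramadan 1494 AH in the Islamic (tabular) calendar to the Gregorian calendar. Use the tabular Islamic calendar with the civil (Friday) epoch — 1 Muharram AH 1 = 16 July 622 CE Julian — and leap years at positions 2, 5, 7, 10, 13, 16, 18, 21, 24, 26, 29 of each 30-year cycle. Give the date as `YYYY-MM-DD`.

2071-10-07

Julian Day Number of the source date = 2477757.
Converting JDN 2477757 to the Gregorian calendar gives 7 October 2071 CE.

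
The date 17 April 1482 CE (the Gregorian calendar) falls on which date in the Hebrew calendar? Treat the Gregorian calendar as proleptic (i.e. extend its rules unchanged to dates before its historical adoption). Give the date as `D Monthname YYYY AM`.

19 Nisan 5242 AM

Julian Day Number of the source date = 2262456.
Converting JDN 2262456 to the Hebrew calendar gives 19 Nisan 5242 AM.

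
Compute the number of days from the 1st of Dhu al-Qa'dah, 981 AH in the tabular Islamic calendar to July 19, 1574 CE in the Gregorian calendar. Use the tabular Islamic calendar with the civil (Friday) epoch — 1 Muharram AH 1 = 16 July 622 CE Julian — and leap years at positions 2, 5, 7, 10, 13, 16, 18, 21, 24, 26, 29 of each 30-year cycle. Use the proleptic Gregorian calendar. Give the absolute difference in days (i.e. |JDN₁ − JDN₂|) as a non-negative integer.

137

JDN of the first date = 2296014.
JDN of the second date = 2296151.
|2296151 − 2296014| = 137.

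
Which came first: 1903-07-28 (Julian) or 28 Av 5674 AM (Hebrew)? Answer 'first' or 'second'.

first

First date → JDN 2416337; second date → JDN 2420365.
JDN 2416337 < JDN 2420365, so the first date is earlier.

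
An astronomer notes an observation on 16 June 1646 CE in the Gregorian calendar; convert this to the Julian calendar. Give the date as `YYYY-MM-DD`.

1646-06-06

At this point the Julian calendar is 10 days behind the Gregorian.
16 June 1646 Gregorian − 10 days → 6 June 1646 Julian.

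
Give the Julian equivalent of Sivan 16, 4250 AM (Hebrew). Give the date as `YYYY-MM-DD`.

0490-05-21

Julian Day Number of the source date = 1900171.
Converting JDN 1900171 to the Julian calendar gives 21 May 490 CE.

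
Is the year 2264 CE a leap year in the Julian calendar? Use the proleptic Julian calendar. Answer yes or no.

2264 mod 4 = 0, so it is a leap year in the Julian calendar.

yes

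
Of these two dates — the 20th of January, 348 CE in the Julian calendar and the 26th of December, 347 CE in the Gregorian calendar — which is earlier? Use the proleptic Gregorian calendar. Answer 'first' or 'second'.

First date → JDN 1848184; second date → JDN 1848158.
JDN 1848158 < JDN 1848184, so the second date is earlier.

second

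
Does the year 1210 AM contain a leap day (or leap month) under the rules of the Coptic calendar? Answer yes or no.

1210 mod 4 = 2; in the Coptic calendar a year is leap when year mod 4 = 3, so it is a common year.

no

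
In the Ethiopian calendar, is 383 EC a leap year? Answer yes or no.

383 mod 4 = 3; in the Ethiopian calendar a year is leap when year mod 4 = 3, so it is a leap year.

yes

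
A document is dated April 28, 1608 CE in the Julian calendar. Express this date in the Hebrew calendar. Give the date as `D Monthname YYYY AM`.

Julian Day Number of the source date = 2308498.
Converting JDN 2308498 to the Hebrew calendar gives 22 Iyar 5368 AM.

22 Iyar 5368 AM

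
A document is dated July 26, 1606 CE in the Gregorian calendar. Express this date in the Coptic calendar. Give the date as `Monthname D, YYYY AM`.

Epip 22, 1322 AM

Julian Day Number of the source date = 2307846.
Converting JDN 2307846 to the Coptic calendar gives 22 Epip 1322 AM.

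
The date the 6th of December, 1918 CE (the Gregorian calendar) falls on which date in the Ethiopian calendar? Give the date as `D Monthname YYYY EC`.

Both dates share Julian Day Number 2421934; in the Ethiopian calendar that is 27 Hidar 1911 EC.

27 Hidar 1911 EC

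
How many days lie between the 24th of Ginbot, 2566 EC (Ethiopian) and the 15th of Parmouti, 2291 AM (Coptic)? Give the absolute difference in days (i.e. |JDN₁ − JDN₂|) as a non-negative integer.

326

First date → JDN 2661350; second date → JDN 2661676.
The interval is |2661350 − 2661676| = 326 days.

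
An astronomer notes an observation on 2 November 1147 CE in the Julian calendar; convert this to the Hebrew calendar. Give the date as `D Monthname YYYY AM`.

Both dates share Julian Day Number 2140305; in the Hebrew calendar that is 7 Kislev 4908 AM.

7 Kislev 4908 AM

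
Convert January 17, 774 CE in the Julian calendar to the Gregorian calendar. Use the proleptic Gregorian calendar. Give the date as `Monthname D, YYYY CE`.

At this point the Julian calendar is 4 days behind the Gregorian.
17 January 774 Julian + 4 days → 21 January 774 Gregorian.

January 21, 774 CE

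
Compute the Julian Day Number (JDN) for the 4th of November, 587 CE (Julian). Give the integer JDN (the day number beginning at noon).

1935767

In the proleptic Gregorian calendar the same day is 6 November 587.
JDN 2299161 is 15 October 1582 CE (Gregorian); the target day is −363394 days from there, so JDN = 1935767.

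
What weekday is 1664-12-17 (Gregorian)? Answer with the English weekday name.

2329175 ≡ 2 (mod 7); counting from Monday = 0 gives Wednesday.

Wednesday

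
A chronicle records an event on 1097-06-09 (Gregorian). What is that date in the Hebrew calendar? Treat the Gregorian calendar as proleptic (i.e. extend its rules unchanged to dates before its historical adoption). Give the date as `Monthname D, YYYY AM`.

Both dates share Julian Day Number 2121891; in the Hebrew calendar that is 20 Sivan 4857 AM.

Sivan 20, 4857 AM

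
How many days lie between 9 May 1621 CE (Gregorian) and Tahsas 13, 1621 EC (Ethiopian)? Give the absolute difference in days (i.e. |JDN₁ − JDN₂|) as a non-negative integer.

2781

First date → JDN 2313247; second date → JDN 2316028.
The interval is |2313247 − 2316028| = 2781 days.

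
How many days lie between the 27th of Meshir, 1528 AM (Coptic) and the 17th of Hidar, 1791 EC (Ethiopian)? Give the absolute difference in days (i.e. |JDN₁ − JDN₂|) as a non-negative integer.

First date → JDN 2382943; second date → JDN 2378094.
The interval is |2382943 − 2378094| = 4849 days.

4849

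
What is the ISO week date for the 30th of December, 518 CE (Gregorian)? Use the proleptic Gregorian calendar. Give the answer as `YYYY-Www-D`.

The weekday is Friday (ISO weekday 5).
That Friday belongs to ISO week 52 of ISO year 518.

0518-W52-5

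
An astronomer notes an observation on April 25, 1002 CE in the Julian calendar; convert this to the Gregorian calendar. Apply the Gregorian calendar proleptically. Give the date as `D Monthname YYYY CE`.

At this point the Julian calendar is 6 days behind the Gregorian.
25 April 1002 Julian + 6 days → 1 May 1002 Gregorian.

1 May 1002 CE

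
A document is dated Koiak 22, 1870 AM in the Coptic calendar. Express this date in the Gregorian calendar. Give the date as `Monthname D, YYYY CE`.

Both dates share Julian Day Number 2507793; in the Gregorian calendar that is 1 January 2154 CE.

January 1, 2154 CE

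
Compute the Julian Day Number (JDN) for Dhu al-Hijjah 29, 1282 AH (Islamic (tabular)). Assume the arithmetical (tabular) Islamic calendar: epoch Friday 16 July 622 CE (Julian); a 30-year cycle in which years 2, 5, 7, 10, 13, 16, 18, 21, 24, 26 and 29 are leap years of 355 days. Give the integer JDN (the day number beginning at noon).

2402737

Equivalently 15 May 1866 (Gregorian).
JDN 2299161 is 15 October 1582 CE (Gregorian); the target day is +103576 days from there, so JDN = 2402737.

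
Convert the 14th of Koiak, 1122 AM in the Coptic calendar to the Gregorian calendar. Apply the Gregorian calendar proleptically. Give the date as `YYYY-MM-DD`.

Both dates share Julian Day Number 2234578; in the Gregorian calendar that is 19 December 1405 CE.

1405-12-19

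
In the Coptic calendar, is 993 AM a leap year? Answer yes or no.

no

993 mod 4 = 1; in the Coptic calendar a year is leap when year mod 4 = 3, so it is a common year.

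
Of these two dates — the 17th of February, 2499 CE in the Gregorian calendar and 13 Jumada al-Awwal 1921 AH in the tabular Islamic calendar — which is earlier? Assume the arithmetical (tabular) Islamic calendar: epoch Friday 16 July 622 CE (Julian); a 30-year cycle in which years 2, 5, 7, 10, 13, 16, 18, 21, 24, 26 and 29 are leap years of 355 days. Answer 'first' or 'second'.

The two dates have Julian Day Numbers 2633849 and 2628954 respectively.
Since 2628954 < 2633849, the second date comes first.

second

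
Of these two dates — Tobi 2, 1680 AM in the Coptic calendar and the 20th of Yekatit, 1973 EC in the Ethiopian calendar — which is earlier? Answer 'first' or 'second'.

first

First date → JDN 2438406; second date → JDN 2444663.
JDN 2438406 < JDN 2444663, so the first date is earlier.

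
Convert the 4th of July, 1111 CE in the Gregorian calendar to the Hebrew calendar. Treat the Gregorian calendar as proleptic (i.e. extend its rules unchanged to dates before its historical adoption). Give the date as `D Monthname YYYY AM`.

Julian Day Number of the source date = 2127028.
Converting JDN 2127028 to the Hebrew calendar gives 19 Tammuz 4871 AM.

19 Tammuz 4871 AM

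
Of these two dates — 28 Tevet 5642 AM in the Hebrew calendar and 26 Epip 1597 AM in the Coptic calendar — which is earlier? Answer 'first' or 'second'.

second

First date → JDN 2408465; second date → JDN 2408294.
JDN 2408294 < JDN 2408465, so the second date is earlier.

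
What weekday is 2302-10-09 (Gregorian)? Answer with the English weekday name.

Since JDN mod 7 = 3 (0 = Monday), the day is Thursday.

Thursday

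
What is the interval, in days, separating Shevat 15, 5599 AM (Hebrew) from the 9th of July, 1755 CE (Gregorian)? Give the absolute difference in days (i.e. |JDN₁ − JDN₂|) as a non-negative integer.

30520

JDN of the first date = 2392770.
JDN of the second date = 2362250.
|2362250 − 2392770| = 30520.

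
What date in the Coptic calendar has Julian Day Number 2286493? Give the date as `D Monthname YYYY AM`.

3 Meshir 1264 AM

The proleptic Gregorian equivalent of JDN 2286493 is 8 February 1548.
In the Coptic calendar that day is 3 Meshir 1264 AM.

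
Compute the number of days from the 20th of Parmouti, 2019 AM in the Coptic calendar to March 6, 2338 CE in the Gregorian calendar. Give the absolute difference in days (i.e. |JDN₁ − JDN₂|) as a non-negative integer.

First date → JDN 2562333; second date → JDN 2575061.
The interval is |2562333 − 2575061| = 12728 days.

12728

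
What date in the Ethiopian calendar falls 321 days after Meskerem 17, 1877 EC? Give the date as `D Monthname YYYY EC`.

Counting 321 days forward from JDN 2409446 reaches JDN 2409767, which is 8 Nehase 1877 EC.

8 Nehase 1877 EC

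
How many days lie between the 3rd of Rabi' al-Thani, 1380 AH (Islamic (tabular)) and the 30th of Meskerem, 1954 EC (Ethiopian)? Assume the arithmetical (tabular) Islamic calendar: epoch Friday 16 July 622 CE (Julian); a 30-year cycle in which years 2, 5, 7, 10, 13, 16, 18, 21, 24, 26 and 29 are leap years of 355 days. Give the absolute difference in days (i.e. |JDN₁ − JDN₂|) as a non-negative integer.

First date → JDN 2437203; second date → JDN 2437583.
The interval is |2437203 − 2437583| = 380 days.

380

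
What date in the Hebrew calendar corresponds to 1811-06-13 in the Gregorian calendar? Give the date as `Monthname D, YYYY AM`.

Sivan 21, 5571 AM

Julian Day Number of the source date = 2382677.
Converting JDN 2382677 to the Hebrew calendar gives 21 Sivan 5571 AM.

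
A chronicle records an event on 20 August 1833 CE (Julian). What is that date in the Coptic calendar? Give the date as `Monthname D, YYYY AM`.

The source date corresponds to 1 September 1833 in the Gregorian calendar (JDN 2390793).
That day falls on 27 Mesori 1549 AM in the Coptic calendar.

Mesori 27, 1549 AM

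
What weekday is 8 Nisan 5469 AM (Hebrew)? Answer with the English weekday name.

Tuesday

Equivalently 19 March 1709 Gregorian, JDN 2345337.
JDN 2345337 mod 7 = 1, and JDN 0 was a Monday, so this is a Tuesday.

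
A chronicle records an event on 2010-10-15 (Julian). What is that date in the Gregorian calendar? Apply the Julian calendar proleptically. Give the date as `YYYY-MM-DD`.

For dates in this range the Gregorian date is 13 days ahead of the Julian.
15 October 2010 Julian + 13 days → 28 October 2010 Gregorian.

2010-10-28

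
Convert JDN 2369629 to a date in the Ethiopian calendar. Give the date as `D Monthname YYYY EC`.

12 Meskerem 1768 EC

The Gregorian equivalent of JDN 2369629 is 21 September 1775.
In the Ethiopian calendar that day is 12 Meskerem 1768 EC.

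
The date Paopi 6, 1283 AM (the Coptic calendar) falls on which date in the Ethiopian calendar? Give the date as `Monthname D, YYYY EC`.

Tikimt 6, 1559 EC

The source date corresponds to 13 October 1566 in the proleptic Gregorian calendar (JDN 2293315).
That day falls on 6 Tikimt 1559 EC in the Ethiopian calendar.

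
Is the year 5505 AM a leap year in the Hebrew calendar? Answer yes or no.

yes

Hebrew year 5505 is year 14 of its 19-year Metonic cycle; leap years are at positions 3, 6, 8, 11, 14, 17, 19, so it is a leap year (13 months).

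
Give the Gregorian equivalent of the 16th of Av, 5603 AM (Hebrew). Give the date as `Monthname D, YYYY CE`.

August 12, 1843 CE

Julian Day Number of the source date = 2394425.
Converting JDN 2394425 to the Gregorian calendar gives 12 August 1843 CE.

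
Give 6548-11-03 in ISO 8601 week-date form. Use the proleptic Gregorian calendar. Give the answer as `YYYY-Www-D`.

The weekday is Sunday (ISO weekday 7).
That Sunday belongs to ISO week 44 of ISO year 6548.

6548-W44-7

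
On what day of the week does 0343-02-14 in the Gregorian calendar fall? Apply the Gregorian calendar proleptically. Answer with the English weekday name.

JDN 1846382 mod 7 = 6, and JDN 0 was a Monday, so this is a Sunday.

Sunday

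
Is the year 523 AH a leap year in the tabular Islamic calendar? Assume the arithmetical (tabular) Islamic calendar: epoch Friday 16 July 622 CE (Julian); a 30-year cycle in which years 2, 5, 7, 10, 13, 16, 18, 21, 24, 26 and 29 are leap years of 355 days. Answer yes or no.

yes

Year 523 AH is year 13 of its 30-year cycle; leap positions are 2, 5, 7, 10, 13, 16, 18, 21, 24, 26, 29, so it is a leap year (355 days).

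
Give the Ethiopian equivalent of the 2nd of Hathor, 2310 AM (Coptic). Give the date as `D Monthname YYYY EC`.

2 Hidar 2586 EC

Julian Day Number of the source date = 2668453.
Converting JDN 2668453 to the Ethiopian calendar gives 2 Hidar 2586 EC.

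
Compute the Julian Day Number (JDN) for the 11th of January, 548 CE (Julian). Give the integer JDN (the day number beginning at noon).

Equivalently 13 January 548 (proleptic Gregorian).
JDN 2299161 is 15 October 1582 CE (Gregorian); the target day is −377936 days from there, so JDN = 1921225.

1921225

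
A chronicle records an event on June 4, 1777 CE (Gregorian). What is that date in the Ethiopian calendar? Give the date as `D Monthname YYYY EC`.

Julian Day Number of the source date = 2370251.
Converting JDN 2370251 to the Ethiopian calendar gives 29 Ginbot 1769 EC.

29 Ginbot 1769 EC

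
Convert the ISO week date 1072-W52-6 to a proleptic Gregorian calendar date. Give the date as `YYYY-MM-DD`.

ISO week 1 of 1072 is the week containing the first Thursday of 1072.
Week 52, day 6 (Saturday) lands on 1072-12-28.

1072-12-28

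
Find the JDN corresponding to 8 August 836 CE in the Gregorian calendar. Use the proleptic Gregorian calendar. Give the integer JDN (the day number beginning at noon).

JDN 2299161 is 15 October 1582 CE (Gregorian); the target day is −272538 days from there, so JDN = 2026623.

2026623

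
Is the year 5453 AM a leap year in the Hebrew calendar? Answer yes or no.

yes

Hebrew year 5453 is year 19 of its 19-year Metonic cycle; leap years are at positions 3, 6, 8, 11, 14, 17, 19, so it is a leap year (13 months).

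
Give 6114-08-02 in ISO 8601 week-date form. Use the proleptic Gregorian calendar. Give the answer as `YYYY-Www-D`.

6114-W31-4

The weekday is Thursday (ISO weekday 4).
That Thursday belongs to ISO week 31 of ISO year 6114.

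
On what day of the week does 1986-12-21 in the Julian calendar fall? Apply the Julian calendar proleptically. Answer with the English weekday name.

Equivalently 3 January 1987 Gregorian, JDN 2446799.
2446799 ≡ 5 (mod 7); counting from Monday = 0 gives Saturday.

Saturday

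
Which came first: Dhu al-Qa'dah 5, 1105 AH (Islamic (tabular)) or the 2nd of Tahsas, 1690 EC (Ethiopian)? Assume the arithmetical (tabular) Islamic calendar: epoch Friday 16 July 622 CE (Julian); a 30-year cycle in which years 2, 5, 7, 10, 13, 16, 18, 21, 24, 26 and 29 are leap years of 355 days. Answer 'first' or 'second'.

first

First date → JDN 2339960; second date → JDN 2341219.
JDN 2339960 < JDN 2341219, so the first date is earlier.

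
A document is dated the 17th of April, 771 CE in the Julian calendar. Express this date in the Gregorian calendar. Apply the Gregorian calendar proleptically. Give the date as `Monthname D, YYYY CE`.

For dates in this range the Gregorian date is 4 days ahead of the Julian.
17 April 771 Julian + 4 days → 21 April 771 Gregorian.

April 21, 771 CE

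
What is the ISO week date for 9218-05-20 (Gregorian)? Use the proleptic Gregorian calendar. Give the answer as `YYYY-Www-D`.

The weekday is Sunday (ISO weekday 7).
That Sunday belongs to ISO week 20 of ISO year 9218.

9218-W20-7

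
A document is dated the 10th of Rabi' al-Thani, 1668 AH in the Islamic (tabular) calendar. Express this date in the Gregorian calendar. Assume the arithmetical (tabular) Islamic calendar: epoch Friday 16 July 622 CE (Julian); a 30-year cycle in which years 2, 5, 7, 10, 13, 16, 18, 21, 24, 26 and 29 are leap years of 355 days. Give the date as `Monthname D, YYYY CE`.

Julian Day Number of the source date = 2539267.
Converting JDN 2539267 to the Gregorian calendar gives 5 March 2240 CE.

March 5, 2240 CE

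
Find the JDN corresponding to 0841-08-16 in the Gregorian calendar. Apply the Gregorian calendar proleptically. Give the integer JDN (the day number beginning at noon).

JDN 2451545 is 1 January 2000 CE (Gregorian); the target day is −423088 days from there, so JDN = 2028457.

2028457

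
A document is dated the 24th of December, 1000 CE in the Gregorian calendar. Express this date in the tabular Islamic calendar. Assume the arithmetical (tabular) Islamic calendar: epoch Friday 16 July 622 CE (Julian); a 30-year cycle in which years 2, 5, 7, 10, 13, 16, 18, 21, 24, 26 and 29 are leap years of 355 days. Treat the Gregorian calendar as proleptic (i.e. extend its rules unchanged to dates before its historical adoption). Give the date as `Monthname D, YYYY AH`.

Julian Day Number of the source date = 2086660.
Converting JDN 2086660 to the tabular Islamic calendar gives 18 Muharram 391 AH.

Muharram 18, 391 AH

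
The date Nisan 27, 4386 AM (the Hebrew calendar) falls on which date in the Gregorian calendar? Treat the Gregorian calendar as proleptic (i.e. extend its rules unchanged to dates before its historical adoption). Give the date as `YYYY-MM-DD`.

Julian Day Number of the source date = 1949793.
Converting JDN 1949793 to the Gregorian calendar gives 2 April 626 CE.

0626-04-02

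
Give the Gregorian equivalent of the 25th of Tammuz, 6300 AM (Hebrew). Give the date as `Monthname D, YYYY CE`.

Julian Day Number of the source date = 2648988.
Converting JDN 2648988 to the Gregorian calendar gives 31 July 2540 CE.

July 31, 2540 CE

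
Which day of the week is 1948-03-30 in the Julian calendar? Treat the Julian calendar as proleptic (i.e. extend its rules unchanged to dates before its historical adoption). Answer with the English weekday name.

Monday

Equivalently 12 April 1948 Gregorian, JDN 2432654.
Since JDN mod 7 = 0 (0 = Monday), the day is Monday.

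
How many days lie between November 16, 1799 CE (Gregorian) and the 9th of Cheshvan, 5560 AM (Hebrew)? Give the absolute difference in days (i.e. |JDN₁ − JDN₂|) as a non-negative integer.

First date → JDN 2378451; second date → JDN 2378442.
The interval is |2378451 − 2378442| = 9 days.

9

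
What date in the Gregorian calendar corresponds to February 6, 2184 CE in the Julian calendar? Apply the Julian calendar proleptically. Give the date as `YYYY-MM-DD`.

2184-02-20

For dates in this range the Gregorian date is 14 days ahead of the Julian.
6 February 2184 Julian + 14 days → 20 February 2184 Gregorian.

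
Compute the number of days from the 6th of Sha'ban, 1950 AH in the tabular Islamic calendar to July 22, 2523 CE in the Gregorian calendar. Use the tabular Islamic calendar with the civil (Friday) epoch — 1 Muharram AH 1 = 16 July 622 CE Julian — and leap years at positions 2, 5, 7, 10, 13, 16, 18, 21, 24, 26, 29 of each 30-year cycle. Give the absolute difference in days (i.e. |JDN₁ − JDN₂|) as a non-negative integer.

First date → JDN 2639313; second date → JDN 2642769.
The interval is |2639313 − 2642769| = 3456 days.

3456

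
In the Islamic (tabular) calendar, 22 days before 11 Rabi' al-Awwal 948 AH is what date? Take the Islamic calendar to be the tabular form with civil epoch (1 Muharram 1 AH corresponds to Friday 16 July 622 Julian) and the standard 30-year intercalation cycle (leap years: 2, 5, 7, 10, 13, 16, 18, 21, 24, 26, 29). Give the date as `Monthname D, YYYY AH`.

Safar 18, 948 AH

Counting 22 days back from JDN 2284094 reaches JDN 2284072, which is Safar 18, 948 AH.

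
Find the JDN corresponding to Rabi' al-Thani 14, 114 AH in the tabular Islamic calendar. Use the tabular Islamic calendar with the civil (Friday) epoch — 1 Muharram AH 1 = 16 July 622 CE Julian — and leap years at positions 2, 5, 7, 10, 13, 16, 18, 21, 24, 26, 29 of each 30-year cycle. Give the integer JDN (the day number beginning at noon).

In the proleptic Gregorian calendar the same day is 17 June 732.
JDN 2400001 is 17 November 1858 CE (Gregorian), MJD 0; the target day is −411416 days from there, so JDN = 1988585.

1988585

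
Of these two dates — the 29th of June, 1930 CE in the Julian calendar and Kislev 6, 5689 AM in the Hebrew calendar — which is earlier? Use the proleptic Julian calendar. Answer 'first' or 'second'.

second

First date → JDN 2426170; second date → JDN 2425570.
JDN 2425570 < JDN 2426170, so the second date is earlier.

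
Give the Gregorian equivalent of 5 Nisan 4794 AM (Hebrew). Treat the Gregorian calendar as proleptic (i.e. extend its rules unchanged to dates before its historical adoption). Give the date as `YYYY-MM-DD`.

1034-04-02

Julian Day Number of the source date = 2098812.
Converting JDN 2098812 to the Gregorian calendar gives 2 April 1034 CE.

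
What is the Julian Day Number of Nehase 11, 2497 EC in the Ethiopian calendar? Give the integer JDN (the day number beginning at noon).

2636225

In the Gregorian calendar the same day is 21 August 2505.
JDN 2299161 is 15 October 1582 CE (Gregorian); the target day is +337064 days from there, so JDN = 2636225.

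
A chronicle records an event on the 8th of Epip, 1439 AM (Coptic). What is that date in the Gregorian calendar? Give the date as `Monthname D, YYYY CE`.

Both dates share Julian Day Number 2350566; in the Gregorian calendar that is 13 July 1723 CE.

July 13, 1723 CE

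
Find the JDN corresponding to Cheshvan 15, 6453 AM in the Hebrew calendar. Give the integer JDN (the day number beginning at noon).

In the Gregorian calendar the same day is 16 November 2692.
JDN 2299161 is 15 October 1582 CE (Gregorian); the target day is +405452 days from there, so JDN = 2704613.

2704613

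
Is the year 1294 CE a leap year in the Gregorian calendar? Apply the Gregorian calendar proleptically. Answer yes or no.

1294 is not divisible by 4, so it is a common year.

no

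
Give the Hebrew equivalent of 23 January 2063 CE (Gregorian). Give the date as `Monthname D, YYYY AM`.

Julian Day Number of the source date = 2474578.
Converting JDN 2474578 to the Hebrew calendar gives 22 Tevet 5823 AM.

Tevet 22, 5823 AM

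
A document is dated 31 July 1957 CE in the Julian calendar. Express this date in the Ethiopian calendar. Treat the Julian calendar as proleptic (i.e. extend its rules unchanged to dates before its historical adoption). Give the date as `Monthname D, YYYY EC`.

Nehase 7, 1949 EC

Julian Day Number of the source date = 2436064.
Converting JDN 2436064 to the Ethiopian calendar gives 7 Nehase 1949 EC.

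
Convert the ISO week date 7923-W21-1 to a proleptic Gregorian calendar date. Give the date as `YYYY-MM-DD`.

ISO week 1 of 7923 is the week containing the first Thursday of 7923.
Week 21, day 1 (Monday) lands on 7923-05-21.

7923-05-21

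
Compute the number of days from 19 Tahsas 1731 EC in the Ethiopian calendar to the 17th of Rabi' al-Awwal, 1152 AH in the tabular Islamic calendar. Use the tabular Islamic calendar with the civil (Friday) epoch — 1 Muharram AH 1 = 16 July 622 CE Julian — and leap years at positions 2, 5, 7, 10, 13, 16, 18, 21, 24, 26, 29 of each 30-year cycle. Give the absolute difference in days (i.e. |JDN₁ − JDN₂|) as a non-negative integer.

180

JDN of the first date = 2356211.
JDN of the second date = 2356391.
|2356391 − 2356211| = 180.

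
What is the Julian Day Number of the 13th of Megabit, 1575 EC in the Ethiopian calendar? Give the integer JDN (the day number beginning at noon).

2299316

Equivalently 19 March 1583 (Gregorian).
JDN 2299161 is 15 October 1582 CE (Gregorian); the target day is +155 days from there, so JDN = 2299316.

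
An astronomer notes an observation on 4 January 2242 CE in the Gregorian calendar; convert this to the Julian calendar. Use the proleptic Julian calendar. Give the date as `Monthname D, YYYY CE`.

December 20, 2241 CE

For dates in this range the Gregorian date is 15 days ahead of the Julian.
4 January 2242 Gregorian − 15 days → 20 December 2241 Julian.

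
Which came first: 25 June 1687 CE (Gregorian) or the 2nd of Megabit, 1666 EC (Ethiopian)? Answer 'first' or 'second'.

First date → JDN 2337400; second date → JDN 2332543.
JDN 2332543 < JDN 2337400, so the second date is earlier.

second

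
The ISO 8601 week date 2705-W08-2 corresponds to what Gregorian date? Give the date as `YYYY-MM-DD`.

2705-02-21

ISO week 1 of 2705 is the week containing the first Thursday of 2705.
Week 8, day 2 (Tuesday) lands on 2705-02-21.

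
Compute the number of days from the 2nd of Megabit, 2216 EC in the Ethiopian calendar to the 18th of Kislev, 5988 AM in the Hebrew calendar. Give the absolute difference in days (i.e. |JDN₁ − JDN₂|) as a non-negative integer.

JDN of the first date = 2533431.
JDN of the second date = 2534786.
|2534786 − 2533431| = 1355.

1355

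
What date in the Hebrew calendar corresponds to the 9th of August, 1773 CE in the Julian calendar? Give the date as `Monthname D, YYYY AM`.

The source date corresponds to 20 August 1773 in the Gregorian calendar (JDN 2368867).
That day falls on 1 Elul 5533 AM in the Hebrew calendar.

Elul 1, 5533 AM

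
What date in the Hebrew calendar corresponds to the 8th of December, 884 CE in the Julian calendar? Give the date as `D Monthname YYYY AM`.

17 Kislev 4645 AM

The source date corresponds to 12 December 884 in the proleptic Gregorian calendar (JDN 2044281).
That day falls on 17 Kislev 4645 AM in the Hebrew calendar.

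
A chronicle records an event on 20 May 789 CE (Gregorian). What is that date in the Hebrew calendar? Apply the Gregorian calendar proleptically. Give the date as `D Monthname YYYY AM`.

17 Iyar 4549 AM

Julian Day Number of the source date = 2009376.
Converting JDN 2009376 to the Hebrew calendar gives 17 Iyar 4549 AM.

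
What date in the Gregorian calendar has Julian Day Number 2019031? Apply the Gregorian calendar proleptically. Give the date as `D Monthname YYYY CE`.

26 October 815 CE

Counting from JDN 2299161 = 15 Oct 1582 gives an offset of -280130 days.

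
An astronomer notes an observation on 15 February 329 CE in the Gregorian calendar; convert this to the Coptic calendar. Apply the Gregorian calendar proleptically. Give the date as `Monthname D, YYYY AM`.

Meshir 20, 45 AM

Both dates share Julian Day Number 1841270; in the Coptic calendar that is 20 Meshir 45 AM.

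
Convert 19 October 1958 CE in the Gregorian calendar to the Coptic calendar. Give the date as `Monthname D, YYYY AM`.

Paopi 9, 1675 AM

Both dates share Julian Day Number 2436496; in the Coptic calendar that is 9 Paopi 1675 AM.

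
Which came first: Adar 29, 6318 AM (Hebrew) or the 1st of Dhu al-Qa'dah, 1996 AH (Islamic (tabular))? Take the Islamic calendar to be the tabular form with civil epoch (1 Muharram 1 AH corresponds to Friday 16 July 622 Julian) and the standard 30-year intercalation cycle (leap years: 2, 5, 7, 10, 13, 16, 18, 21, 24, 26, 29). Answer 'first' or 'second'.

first

Converting both to JDN: 2655429 vs 2655696; the smaller is the first.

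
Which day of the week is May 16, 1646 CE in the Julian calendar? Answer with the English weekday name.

Saturday

In the Gregorian calendar this is 26 May 1646 (JDN 2322395).
JDN 2322395 mod 7 = 5, and JDN 0 was a Monday, so this is a Saturday.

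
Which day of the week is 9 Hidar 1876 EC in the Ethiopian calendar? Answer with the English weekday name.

Equivalently 18 November 1883 Gregorian, JDN 2409133.
JDN 2409133 mod 7 = 6, and JDN 0 was a Monday, so this is a Sunday.

Sunday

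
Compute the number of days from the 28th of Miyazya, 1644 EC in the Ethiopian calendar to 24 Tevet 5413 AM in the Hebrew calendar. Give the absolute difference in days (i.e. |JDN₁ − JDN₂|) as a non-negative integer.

First date → JDN 2324564; second date → JDN 2324799.
The interval is |2324564 − 2324799| = 235 days.

235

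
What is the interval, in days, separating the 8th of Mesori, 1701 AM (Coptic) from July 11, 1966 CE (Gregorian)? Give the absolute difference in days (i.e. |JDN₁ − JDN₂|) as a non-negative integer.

JDN of the first date = 2446292.
JDN of the second date = 2439318.
|2439318 − 2446292| = 6974.

6974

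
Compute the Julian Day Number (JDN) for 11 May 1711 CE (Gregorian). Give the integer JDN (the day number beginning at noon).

JDN 2400001 is 17 November 1858 CE (Gregorian), MJD 0; the target day is −53881 days from there, so JDN = 2346120.

2346120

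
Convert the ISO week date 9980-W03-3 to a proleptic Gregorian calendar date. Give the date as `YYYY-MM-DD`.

ISO week 1 of 9980 is the week containing the first Thursday of 9980.
Week 3, day 3 (Wednesday) lands on 9980-01-16.

9980-01-16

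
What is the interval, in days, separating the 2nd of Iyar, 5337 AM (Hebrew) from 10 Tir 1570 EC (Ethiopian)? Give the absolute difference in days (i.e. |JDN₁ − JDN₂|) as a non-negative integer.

261

First date → JDN 2297166; second date → JDN 2297427.
The interval is |2297166 − 2297427| = 261 days.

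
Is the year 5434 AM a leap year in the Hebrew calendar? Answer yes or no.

yes

Hebrew year 5434 is year 19 of its 19-year Metonic cycle; leap years are at positions 3, 6, 8, 11, 14, 17, 19, so it is a leap year (13 months).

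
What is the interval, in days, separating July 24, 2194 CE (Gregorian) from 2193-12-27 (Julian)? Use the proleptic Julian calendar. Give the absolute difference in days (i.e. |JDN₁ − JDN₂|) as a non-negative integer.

195

JDN of the first date = 2522607.
JDN of the second date = 2522412.
|2522412 − 2522607| = 195.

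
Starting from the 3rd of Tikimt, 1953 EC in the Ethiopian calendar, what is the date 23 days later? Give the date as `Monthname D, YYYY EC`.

Tikimt 26, 1953 EC

The starting date is JDN 2437221; 2437221 + 23 = 2437244.
JDN 2437244 corresponds to Tikimt 26, 1953 EC.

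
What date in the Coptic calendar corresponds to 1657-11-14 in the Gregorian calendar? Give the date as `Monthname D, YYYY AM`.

Hathor 8, 1374 AM

Julian Day Number of the source date = 2326585.
Converting JDN 2326585 to the Coptic calendar gives 8 Hathor 1374 AM.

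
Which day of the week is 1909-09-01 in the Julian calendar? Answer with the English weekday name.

Equivalently 14 September 1909 Gregorian, JDN 2418564.
JDN 2418564 mod 7 = 1, and JDN 0 was a Monday, so this is a Tuesday.

Tuesday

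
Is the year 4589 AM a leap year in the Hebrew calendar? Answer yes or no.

no

Hebrew year 4589 is year 10 of its 19-year Metonic cycle; leap years are at positions 3, 6, 8, 11, 14, 17, 19, so it is a common year (12 months).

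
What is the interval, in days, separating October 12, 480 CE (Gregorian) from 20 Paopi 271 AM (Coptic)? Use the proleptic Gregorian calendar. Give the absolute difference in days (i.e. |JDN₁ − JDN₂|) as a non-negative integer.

27034

JDN of the first date = 1896662.
JDN of the second date = 1923696.
|1923696 − 1896662| = 27034.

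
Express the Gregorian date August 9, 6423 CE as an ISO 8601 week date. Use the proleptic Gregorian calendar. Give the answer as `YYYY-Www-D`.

The weekday is Wednesday (ISO weekday 3).
That Wednesday belongs to ISO week 32 of ISO year 6423.

6423-W32-3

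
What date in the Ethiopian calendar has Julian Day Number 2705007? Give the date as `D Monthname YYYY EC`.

1 Tahsas 2686 EC

JDN 2705007 is 15 December 2693 in the Gregorian calendar.
In the Ethiopian calendar that day is 1 Tahsas 2686 EC.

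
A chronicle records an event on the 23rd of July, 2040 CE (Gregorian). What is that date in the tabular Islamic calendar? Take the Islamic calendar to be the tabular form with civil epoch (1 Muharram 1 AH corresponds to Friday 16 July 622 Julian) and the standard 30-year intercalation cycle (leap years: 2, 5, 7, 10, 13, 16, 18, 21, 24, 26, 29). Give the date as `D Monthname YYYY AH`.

13 Rajab 1462 AH

Both dates share Julian Day Number 2466359; in the tabular Islamic calendar that is 13 Rajab 1462 AH.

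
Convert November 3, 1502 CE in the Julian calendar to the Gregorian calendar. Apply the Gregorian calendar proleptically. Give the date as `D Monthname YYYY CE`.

13 November 1502 CE

At this point the Julian calendar is 10 days behind the Gregorian.
3 November 1502 Julian + 10 days → 13 November 1502 Gregorian.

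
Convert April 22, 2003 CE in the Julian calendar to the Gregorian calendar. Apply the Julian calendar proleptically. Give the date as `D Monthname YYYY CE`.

For dates in this range the Gregorian date is 13 days ahead of the Julian.
22 April 2003 Julian + 13 days → 5 May 2003 Gregorian.

5 May 2003 CE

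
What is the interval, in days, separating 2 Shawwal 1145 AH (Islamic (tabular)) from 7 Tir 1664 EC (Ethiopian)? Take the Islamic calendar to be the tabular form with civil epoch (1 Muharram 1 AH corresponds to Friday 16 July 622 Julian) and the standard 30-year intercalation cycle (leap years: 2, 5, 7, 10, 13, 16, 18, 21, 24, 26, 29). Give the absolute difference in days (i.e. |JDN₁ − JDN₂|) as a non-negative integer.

22344

JDN of the first date = 2354102.
JDN of the second date = 2331758.
|2331758 − 2354102| = 22344.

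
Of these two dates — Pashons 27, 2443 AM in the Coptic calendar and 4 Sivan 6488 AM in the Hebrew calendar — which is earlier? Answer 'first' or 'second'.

The two dates have Julian Day Numbers 2717236 and 2717596 respectively.
Since 2717236 < 2717596, the first date comes first.

first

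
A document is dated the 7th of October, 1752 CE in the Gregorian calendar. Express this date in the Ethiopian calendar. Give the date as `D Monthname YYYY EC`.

29 Meskerem 1745 EC

Both dates share Julian Day Number 2361245; in the Ethiopian calendar that is 29 Meskerem 1745 EC.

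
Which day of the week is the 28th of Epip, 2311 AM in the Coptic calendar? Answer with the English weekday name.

Equivalently 8 August 2595 Gregorian, JDN 2669084.
Since JDN mod 7 = 5 (0 = Monday), the day is Saturday.

Saturday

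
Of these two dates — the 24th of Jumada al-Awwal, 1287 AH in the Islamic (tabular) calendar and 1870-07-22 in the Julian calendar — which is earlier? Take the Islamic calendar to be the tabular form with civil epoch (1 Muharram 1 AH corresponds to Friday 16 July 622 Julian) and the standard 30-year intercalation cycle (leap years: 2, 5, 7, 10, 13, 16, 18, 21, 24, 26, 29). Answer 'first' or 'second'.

The two dates have Julian Day Numbers 2404297 and 2404278 respectively.
Since 2404278 < 2404297, the second date comes first.

second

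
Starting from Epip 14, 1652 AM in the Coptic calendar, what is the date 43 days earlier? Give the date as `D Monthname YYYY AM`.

JDN of Epip 14, 1652 AM = 2428371.
2428371 − 43 = 2428328.
JDN 2428328 in the Coptic calendar is 1 Paoni 1652 AM.

1 Paoni 1652 AM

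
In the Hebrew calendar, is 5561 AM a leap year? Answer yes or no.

Hebrew year 5561 is year 13 of its 19-year Metonic cycle; leap years are at positions 3, 6, 8, 11, 14, 17, 19, so it is a common year (12 months).

no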